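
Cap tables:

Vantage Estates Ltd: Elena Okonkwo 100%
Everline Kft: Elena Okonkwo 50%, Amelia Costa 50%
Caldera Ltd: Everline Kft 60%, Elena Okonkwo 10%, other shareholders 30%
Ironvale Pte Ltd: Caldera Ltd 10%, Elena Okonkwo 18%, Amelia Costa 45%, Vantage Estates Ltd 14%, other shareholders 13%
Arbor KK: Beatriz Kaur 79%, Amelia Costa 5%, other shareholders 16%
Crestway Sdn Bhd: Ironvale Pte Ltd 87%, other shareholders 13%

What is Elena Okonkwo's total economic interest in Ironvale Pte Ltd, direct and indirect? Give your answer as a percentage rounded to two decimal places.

36.00%

Elena reaches Ironvale along 4 paths.
Via Everline → Caldera: 50% × 60% × 10% = 3%.
Via Caldera: 10% × 10% = 1%.
Direct stake: 18% = 18%.
Via Vantage: 100% × 14% = 14%.
Total: 3% + 1% + 18% + 14% = 36%.
Rounded: 36.00%.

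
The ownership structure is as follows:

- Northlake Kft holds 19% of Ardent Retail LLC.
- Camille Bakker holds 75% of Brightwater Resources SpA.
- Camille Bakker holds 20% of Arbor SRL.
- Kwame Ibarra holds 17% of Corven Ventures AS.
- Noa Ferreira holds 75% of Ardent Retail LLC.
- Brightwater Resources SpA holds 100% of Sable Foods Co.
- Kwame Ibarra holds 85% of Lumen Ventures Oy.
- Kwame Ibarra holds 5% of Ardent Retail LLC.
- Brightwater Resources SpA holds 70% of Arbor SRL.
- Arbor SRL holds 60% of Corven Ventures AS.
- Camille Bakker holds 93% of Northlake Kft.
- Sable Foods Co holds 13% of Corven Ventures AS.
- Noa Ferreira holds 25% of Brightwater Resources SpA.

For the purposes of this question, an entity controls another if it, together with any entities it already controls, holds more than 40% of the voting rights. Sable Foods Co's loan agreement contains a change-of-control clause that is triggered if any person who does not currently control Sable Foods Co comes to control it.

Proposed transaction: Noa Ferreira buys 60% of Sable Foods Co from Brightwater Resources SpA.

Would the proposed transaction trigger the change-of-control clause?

The purchase adds only to Noa's holdings (Brightwater's stake shrinks), so Noa is the only person who could newly come to control Sable.
Noa holds 75% of Ardent, so Noa controls Ardent.
Neither Noa nor any entity Noa controls holds any voting interest in Sable.
So before the transaction, Noa does not control Sable.
After the purchase, Noa holds 60% of Sable directly, and Brightwater's stake falls to 40%.
Noa holds 60% of Sable, so Noa controls Sable.
Noa did not control Sable before and does after, so the clause is triggered.

Yes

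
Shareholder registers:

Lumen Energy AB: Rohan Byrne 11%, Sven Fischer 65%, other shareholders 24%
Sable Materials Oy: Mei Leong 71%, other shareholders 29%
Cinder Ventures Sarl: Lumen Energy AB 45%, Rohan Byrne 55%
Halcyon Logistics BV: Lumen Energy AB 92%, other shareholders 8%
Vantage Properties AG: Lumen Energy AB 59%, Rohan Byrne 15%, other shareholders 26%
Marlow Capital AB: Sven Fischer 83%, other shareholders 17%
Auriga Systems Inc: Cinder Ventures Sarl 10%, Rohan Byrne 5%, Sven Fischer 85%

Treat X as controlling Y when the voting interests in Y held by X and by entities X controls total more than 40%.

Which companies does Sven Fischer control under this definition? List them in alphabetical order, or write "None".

Auriga Systems Inc, Cinder Ventures Sarl, Halcyon Logistics BV, Lumen Energy AB, Marlow Capital AB, Vantage Properties AG

Sven holds 65% of Lumen, so Sven controls Lumen.
Lumen holds 45% of Cinder, so Sven controls Cinder.
Lumen holds 92% of Halcyon, so Sven controls Halcyon.
Lumen holds 59% of Vantage, so Sven controls Vantage.
Sven holds 83% of Marlow, so Sven controls Marlow.
Cinder and Sven together hold 10% + 85% = 95% of Auriga, so Sven controls Auriga.
No other company's threshold is met.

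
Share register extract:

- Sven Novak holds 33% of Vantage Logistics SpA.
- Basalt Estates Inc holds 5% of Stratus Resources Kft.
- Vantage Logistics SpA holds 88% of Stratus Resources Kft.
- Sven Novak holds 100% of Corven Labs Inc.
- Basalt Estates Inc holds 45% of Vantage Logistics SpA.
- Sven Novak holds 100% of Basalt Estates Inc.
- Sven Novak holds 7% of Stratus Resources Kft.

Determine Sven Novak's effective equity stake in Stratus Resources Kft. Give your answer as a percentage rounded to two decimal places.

80.64%

Sven reaches Stratus along 4 paths.
Direct stake: 7% = 7%.
Via Basalt → Vantage: 100% × 45% × 88% = 39.6%.
Via Vantage: 33% × 88% = 29.04%.
Via Basalt: 100% × 5% = 5%.
Total: 7% + 39.6% + 29.04% + 5% = 80.64%.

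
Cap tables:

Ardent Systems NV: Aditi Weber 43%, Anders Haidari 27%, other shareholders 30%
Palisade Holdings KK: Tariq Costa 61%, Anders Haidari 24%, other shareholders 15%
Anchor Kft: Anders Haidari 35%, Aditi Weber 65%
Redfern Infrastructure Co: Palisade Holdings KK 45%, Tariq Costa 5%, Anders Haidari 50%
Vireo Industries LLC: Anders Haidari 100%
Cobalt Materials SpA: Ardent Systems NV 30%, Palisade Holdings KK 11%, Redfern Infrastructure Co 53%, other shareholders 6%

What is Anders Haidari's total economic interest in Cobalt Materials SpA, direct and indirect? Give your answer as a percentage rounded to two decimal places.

Anders reaches Cobalt along 4 paths.
Via Ardent: 27% × 30% = 8.1%.
Via Palisade: 24% × 11% = 2.64%.
Via Palisade → Redfern: 24% × 45% × 53% = 5.724%.
Via Redfern: 50% × 53% = 26.5%.
Total: 8.1% + 2.64% + 5.724% + 26.5% = 42.964%.
Rounded: 42.96%.

42.96%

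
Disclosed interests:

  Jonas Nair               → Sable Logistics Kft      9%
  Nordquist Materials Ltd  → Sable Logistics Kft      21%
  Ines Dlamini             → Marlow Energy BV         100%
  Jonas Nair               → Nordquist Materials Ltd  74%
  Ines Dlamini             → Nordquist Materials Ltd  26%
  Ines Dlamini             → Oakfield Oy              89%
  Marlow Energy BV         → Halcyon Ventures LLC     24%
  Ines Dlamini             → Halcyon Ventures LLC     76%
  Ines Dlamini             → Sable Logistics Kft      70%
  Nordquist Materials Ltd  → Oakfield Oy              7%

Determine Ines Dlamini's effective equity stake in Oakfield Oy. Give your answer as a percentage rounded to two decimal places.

90.82%

Ines reaches Oakfield along 2 paths.
Direct stake: 89% = 89%.
Via Nordquist: 26% × 7% = 1.82%.
Total: 89% + 1.82% = 90.82%.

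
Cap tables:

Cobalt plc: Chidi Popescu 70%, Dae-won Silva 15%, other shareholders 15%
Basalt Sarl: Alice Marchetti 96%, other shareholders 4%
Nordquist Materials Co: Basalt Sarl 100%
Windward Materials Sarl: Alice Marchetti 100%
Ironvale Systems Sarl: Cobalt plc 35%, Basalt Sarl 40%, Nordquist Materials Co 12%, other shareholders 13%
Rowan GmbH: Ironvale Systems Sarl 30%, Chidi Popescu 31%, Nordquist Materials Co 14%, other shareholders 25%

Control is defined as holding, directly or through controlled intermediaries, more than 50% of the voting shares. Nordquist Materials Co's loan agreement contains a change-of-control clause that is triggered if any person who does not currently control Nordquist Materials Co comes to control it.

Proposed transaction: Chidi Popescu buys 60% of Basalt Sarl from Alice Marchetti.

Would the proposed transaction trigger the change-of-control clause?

Yes

The purchase adds only to Chidi's holdings (Alice's stake shrinks), so Chidi is the only person who could newly come to control Nordquist.
Chidi holds 70% of Cobalt, so Chidi controls Cobalt.
Neither Chidi nor any entity Chidi controls holds any voting interest in Nordquist.
So before the transaction, Chidi does not control Nordquist.
After the purchase, Chidi holds 60% of Basalt directly, and Alice's stake falls to 36%.
Chidi holds 60% of Basalt, so Chidi controls Basalt.
Basalt holds 100% of Nordquist, so Chidi controls Nordquist.
Chidi did not control Nordquist before and does after, so the clause is triggered.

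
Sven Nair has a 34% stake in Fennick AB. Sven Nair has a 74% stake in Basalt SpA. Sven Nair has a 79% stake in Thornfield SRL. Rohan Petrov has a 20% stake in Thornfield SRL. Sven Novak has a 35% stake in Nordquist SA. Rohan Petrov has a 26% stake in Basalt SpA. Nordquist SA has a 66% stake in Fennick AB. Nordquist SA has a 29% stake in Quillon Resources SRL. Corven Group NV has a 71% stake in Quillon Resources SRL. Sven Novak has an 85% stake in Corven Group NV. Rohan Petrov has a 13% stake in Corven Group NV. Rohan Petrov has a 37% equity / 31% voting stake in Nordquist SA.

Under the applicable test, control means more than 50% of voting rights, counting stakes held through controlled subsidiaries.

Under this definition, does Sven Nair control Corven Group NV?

No

Sven Nair holds 79% of Thornfield, so Sven Nair controls Thornfield.
Sven Nair holds 74% of Basalt, so Sven Nair controls Basalt.
Neither Sven Nair nor any entity Sven Nair controls holds any voting interest in Corven.
So Sven Nair does not control Corven.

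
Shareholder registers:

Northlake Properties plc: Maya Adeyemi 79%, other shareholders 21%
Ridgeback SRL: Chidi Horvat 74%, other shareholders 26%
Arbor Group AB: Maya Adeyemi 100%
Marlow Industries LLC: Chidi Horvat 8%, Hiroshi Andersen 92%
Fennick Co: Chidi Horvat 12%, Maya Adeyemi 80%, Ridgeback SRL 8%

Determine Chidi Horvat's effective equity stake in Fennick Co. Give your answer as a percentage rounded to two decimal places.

Chidi reaches Fennick along 2 paths.
Direct stake: 12% = 12%.
Via Ridgeback: 74% × 8% = 5.92%.
Total: 12% + 5.92% = 17.92%.

17.92%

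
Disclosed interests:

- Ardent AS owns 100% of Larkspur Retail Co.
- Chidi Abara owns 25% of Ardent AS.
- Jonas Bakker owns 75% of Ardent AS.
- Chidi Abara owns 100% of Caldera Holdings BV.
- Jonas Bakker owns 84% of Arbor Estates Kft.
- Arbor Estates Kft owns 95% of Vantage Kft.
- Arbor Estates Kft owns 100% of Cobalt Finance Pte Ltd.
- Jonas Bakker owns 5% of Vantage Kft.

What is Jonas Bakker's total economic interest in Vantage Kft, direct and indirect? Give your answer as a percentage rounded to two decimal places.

84.80%

Jonas reaches Vantage along 2 paths.
Via Arbor: 84% × 95% = 79.8%.
Direct stake: 5% = 5%.
Total: 79.8% + 5% = 84.8%.
Rounded: 84.80%.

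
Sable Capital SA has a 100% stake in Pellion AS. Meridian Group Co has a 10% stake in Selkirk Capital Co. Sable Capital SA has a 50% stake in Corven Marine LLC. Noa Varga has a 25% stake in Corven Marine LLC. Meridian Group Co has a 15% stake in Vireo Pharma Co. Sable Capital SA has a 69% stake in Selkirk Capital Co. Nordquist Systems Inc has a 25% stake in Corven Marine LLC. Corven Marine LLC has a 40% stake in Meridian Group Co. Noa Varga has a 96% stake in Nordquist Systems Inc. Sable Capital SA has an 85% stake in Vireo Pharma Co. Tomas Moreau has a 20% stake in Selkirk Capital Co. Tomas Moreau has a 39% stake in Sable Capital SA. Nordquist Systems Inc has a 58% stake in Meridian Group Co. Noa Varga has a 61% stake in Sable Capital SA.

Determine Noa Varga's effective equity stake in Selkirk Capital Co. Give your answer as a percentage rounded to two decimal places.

Noa reaches Selkirk along 5 paths.
Via Sable → Corven → Meridian: 61% × 50% × 40% × 10% = 1.22%.
Via Nordquist → Corven → Meridian: 96% × 25% × 40% × 10% = 0.96%.
Via Corven → Meridian: 25% × 40% × 10% = 1%.
Via Nordquist → Meridian: 96% × 58% × 10% = 5.568%.
Via Sable: 61% × 69% = 42.09%.
Total: 1.22% + 0.96% + 1% + 5.568% + 42.09% = 50.838%.
Rounded: 50.84%.

50.84%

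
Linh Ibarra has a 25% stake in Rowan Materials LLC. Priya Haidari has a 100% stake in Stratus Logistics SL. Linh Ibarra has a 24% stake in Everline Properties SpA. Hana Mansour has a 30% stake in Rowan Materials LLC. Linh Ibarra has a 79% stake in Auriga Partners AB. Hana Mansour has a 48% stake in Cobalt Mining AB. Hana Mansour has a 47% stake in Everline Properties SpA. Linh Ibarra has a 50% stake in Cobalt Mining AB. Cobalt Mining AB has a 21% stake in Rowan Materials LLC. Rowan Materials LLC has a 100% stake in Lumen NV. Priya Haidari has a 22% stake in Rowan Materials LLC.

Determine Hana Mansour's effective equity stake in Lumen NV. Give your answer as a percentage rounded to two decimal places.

Hana reaches Lumen along 2 paths.
Via Rowan: 30% × 100% = 30%.
Via Cobalt → Rowan: 48% × 21% × 100% = 10.08%.
Total: 30% + 10.08% = 40.08%.

40.08%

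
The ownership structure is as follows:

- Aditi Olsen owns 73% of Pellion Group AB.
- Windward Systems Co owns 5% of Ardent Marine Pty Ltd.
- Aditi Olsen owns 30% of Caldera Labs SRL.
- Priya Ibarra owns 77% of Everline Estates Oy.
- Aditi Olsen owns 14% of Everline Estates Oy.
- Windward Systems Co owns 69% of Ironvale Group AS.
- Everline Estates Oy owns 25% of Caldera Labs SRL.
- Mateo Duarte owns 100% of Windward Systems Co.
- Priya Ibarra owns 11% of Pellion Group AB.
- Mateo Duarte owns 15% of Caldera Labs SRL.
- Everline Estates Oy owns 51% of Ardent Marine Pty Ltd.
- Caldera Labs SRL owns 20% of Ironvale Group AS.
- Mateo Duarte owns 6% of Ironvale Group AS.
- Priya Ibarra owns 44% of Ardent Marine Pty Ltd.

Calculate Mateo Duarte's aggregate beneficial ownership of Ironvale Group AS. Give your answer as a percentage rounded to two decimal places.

78.00%

Mateo reaches Ironvale along 3 paths.
Via Windward: 100% × 69% = 69%.
Via Caldera: 15% × 20% = 3%.
Direct stake: 6% = 6%.
Total: 69% + 3% + 6% = 78%.
Rounded: 78.00%.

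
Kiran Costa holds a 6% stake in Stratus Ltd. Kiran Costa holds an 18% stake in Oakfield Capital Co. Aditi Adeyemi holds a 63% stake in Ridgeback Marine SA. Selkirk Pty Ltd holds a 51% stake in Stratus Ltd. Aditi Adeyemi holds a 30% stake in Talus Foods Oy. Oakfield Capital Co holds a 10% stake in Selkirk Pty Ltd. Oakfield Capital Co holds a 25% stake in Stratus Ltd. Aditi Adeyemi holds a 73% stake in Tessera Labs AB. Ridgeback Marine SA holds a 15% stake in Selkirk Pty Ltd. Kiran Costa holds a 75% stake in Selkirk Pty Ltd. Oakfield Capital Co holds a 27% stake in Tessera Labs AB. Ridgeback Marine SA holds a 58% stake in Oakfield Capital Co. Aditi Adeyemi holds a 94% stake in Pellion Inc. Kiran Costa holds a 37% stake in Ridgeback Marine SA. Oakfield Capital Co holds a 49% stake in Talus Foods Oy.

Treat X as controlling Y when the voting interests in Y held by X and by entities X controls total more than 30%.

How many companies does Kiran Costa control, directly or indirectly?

Kiran holds 37% of Ridgeback, so Kiran controls Ridgeback.
Kiran and Ridgeback together hold 18% + 58% = 76% of Oakfield, so Kiran controls Oakfield.
Ridgeback and Oakfield and Kiran together hold 15% + 10% + 75% = 100% of Selkirk, so Kiran controls Selkirk.
Selkirk and Oakfield and Kiran together hold 51% + 25% + 6% = 82% of Stratus, so Kiran controls Stratus.
Oakfield holds 49% of Talus, so Kiran controls Talus.
No other company's threshold is met.
Kiran controls 5 companies.

5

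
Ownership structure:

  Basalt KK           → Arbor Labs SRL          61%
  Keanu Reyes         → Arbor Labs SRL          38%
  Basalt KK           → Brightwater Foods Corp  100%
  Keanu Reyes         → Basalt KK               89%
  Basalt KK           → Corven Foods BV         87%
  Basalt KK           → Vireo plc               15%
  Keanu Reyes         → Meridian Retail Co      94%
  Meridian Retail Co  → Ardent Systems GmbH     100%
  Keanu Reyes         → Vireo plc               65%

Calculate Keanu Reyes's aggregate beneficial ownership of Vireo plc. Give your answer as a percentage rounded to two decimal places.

78.35%

Keanu reaches Vireo along 2 paths.
Via Basalt: 89% × 15% = 13.35%.
Direct stake: 65% = 65%.
Total: 13.35% + 65% = 78.35%.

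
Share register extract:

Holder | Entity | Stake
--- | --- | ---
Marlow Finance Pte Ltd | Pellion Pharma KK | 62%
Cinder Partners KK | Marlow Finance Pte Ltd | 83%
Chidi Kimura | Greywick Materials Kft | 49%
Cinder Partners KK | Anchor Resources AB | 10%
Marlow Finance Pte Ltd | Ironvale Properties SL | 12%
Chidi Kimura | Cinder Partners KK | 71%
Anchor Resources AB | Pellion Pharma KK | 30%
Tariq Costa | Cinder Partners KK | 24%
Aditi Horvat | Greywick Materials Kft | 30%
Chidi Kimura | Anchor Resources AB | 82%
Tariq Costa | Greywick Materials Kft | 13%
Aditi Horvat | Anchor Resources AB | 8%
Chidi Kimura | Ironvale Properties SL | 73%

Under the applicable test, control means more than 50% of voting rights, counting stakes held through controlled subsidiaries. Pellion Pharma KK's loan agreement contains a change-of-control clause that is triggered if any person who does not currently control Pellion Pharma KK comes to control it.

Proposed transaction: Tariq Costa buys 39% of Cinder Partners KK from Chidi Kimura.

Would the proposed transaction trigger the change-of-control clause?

Yes

The purchase adds only to Tariq's holdings (Chidi's stake shrinks), so Tariq is the only person who could newly come to control Pellion.
Tariq's largest direct stake is 24% in Cinder, which does not meet the threshold, so Tariq controls no company.
Neither Tariq nor any entity Tariq controls holds any voting interest in Pellion.
So before the transaction, Tariq does not control Pellion.
After the purchase, Tariq's direct stake in Cinder rises to 24% + 39% = 63%, and Chidi's stake falls to 32%.
Tariq holds 63% of Cinder, so Tariq controls Cinder.
Cinder holds 83% of Marlow, so Tariq controls Marlow.
Marlow holds 62% of Pellion, so Tariq controls Pellion.
Tariq did not control Pellion before and does after, so the clause is triggered.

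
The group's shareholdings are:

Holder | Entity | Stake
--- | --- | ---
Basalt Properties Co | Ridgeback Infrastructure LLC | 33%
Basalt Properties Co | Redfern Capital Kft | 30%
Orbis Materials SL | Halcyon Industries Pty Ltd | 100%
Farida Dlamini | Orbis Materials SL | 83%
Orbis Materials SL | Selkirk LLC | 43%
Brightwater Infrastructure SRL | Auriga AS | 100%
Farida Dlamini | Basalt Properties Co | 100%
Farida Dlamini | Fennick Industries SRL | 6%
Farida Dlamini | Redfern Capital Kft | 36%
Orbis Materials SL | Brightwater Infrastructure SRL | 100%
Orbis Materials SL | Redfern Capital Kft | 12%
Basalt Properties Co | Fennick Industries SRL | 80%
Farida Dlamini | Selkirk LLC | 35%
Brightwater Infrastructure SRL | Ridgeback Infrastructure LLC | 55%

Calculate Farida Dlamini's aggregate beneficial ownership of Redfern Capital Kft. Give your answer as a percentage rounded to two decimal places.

75.96%

Farida reaches Redfern along 3 paths.
Direct stake: 36% = 36%.
Via Orbis: 83% × 12% = 9.96%.
Via Basalt: 100% × 30% = 30%.
Total: 36% + 9.96% + 30% = 75.96%.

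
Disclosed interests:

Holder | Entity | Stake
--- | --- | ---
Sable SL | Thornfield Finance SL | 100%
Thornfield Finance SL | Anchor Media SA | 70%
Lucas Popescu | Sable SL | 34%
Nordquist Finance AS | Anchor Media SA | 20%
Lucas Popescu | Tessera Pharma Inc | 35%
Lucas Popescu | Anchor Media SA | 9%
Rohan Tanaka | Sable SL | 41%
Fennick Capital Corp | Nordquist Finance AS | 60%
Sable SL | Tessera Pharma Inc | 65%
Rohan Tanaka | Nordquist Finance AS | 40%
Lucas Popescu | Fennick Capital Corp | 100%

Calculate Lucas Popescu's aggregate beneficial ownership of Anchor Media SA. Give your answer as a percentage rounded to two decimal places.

Lucas reaches Anchor along 3 paths.
Via Sable → Thornfield: 34% × 100% × 70% = 23.8%.
Direct stake: 9% = 9%.
Via Fennick → Nordquist: 100% × 60% × 20% = 12%.
Total: 23.8% + 9% + 12% = 44.8%.
Rounded: 44.80%.

44.80%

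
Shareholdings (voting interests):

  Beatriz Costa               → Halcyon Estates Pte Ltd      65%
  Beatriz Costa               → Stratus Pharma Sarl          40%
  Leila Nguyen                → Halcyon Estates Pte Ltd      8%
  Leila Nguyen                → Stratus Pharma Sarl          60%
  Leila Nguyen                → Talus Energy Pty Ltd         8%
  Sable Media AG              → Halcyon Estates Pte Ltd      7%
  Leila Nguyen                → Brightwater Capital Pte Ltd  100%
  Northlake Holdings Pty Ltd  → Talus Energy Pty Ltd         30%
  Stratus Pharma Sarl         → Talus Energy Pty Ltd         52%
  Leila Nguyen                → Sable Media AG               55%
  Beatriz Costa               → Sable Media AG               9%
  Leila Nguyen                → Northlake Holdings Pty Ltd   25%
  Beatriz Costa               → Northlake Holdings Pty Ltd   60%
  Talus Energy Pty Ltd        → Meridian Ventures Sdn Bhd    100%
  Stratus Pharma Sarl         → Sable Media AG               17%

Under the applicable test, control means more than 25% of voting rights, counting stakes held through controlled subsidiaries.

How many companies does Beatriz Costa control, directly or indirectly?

6

Beatriz holds 60% of Northlake, so Beatriz controls Northlake.
Beatriz holds 40% of Stratus, so Beatriz controls Stratus.
Beatriz and Stratus together hold 9% + 17% = 26% of Sable, so Beatriz controls Sable.
Stratus and Northlake together hold 52% + 30% = 82% of Talus, so Beatriz controls Talus.
Beatriz and Sable together hold 65% + 7% = 72% of Halcyon, so Beatriz controls Halcyon.
Talus holds 100% of Meridian, so Beatriz controls Meridian.
No other company's threshold is met.
Beatriz controls 6 companies.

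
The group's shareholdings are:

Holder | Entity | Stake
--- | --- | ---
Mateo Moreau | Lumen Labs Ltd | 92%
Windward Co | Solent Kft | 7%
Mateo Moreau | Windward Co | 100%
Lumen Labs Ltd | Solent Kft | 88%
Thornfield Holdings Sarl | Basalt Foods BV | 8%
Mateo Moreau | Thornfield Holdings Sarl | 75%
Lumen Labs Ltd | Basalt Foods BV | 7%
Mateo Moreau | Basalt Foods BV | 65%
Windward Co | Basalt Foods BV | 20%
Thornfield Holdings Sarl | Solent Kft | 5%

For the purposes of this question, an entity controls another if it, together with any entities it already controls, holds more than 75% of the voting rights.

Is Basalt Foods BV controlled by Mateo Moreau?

Mateo holds 100% of Windward, so Mateo controls Windward.
Mateo holds 92% of Lumen, so Mateo controls Lumen.
Mateo and Lumen and Windward together hold 65% + 7% + 20% = 92% of Basalt, so Mateo controls Basalt.

Yes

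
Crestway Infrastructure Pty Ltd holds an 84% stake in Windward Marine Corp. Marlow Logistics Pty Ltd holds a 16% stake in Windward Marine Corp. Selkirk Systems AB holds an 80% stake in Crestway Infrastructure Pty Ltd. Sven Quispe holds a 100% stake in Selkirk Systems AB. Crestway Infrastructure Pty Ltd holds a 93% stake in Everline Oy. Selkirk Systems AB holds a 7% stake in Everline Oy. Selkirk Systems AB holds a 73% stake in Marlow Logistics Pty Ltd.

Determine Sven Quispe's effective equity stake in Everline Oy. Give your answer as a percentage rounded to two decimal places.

Sven reaches Everline along 2 paths.
Via Selkirk → Crestway: 100% × 80% × 93% = 74.4%.
Via Selkirk: 100% × 7% = 7%.
Total: 74.4% + 7% = 81.4%.
Rounded: 81.40%.

81.40%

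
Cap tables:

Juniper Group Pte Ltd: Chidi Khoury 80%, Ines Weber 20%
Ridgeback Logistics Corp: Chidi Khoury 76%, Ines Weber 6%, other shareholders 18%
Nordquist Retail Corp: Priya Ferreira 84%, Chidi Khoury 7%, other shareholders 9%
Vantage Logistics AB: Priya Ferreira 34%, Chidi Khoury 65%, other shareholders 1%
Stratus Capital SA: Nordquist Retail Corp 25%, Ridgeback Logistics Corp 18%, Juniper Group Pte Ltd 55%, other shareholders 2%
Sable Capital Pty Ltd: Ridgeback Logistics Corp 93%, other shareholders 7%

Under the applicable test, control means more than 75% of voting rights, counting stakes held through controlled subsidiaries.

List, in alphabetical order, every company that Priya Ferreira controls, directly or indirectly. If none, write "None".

Priya holds 84% of Nordquist, so Priya controls Nordquist.
No other company's threshold is met.

Nordquist Retail Corp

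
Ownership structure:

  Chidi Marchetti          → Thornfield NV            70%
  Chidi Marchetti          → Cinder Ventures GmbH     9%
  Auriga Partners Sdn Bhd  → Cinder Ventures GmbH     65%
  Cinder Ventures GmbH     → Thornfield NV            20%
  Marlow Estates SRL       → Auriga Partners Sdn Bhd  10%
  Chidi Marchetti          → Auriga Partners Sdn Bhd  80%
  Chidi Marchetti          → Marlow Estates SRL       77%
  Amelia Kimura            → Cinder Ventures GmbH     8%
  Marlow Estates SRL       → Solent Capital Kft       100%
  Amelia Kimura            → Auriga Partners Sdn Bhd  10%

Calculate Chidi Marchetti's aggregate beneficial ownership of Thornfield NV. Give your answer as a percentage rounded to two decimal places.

Chidi reaches Thornfield along 4 paths.
Via Marlow → Auriga → Cinder: 77% × 10% × 65% × 20% = 1.001%.
Via Auriga → Cinder: 80% × 65% × 20% = 10.4%.
Via Cinder: 9% × 20% = 1.8%.
Direct stake: 70% = 70%.
Total: 1.001% + 10.4% + 1.8% + 70% = 83.201%.
Rounded: 83.20%.

83.20%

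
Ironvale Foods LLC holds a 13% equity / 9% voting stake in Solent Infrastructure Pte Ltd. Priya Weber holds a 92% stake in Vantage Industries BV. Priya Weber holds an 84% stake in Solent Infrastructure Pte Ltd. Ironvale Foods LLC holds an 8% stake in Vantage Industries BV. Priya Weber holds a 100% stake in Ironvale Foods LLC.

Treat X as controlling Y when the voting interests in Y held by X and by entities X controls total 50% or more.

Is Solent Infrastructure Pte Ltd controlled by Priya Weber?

Yes

Priya holds 100% of Ironvale, so Priya controls Ironvale.
Priya and Ironvale together hold 84% + 9% = 93% of Solent, so Priya controls Solent.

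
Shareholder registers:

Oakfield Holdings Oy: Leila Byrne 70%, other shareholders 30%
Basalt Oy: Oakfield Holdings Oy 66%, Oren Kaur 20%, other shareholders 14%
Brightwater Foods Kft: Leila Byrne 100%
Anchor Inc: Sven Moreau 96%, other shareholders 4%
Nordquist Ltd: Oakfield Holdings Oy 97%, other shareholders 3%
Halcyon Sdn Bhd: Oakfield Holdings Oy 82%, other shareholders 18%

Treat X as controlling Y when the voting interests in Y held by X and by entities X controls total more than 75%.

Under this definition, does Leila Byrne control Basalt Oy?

Leila holds 100% of Brightwater, so Leila controls Brightwater.
Neither Leila nor any entity Leila controls holds any voting interest in Basalt.
So Leila does not control Basalt.

No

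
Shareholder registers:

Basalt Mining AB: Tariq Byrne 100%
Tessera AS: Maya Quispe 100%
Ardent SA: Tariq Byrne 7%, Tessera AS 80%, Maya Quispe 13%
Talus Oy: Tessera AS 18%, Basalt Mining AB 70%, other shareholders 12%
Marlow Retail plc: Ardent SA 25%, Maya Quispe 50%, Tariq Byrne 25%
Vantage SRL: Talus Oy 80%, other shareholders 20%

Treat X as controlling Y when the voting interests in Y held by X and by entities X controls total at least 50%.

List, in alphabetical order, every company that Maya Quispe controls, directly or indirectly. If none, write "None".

Maya holds 100% of Tessera, so Maya controls Tessera.
Tessera and Maya together hold 80% + 13% = 93% of Ardent, so Maya controls Ardent.
Ardent and Maya together hold 25% + 50% = 75% of Marlow, so Maya controls Marlow.
No other company's threshold is met.

Ardent SA, Marlow Retail plc, Tessera AS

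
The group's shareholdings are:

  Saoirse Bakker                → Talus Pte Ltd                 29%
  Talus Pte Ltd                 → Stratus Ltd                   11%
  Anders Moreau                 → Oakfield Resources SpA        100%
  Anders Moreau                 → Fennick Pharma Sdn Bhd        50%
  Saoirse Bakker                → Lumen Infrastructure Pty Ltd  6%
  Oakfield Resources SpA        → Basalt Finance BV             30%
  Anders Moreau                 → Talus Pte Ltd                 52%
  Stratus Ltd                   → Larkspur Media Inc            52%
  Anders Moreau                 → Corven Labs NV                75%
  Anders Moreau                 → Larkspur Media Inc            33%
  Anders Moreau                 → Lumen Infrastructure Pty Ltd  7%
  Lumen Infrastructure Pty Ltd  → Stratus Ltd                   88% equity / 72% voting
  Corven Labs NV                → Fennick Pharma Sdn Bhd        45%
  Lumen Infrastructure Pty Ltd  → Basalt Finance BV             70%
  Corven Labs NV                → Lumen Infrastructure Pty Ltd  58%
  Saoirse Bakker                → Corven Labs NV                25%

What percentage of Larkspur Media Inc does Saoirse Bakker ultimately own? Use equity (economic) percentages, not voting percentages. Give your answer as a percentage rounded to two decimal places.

11.04%

Saoirse reaches Larkspur along 3 paths.
Via Talus → Stratus: 29% × 11% × 52% = 1.6588%.
Via Corven → Lumen → Stratus: 25% × 58% × 88% × 52% = 6.6352%.
Via Lumen → Stratus: 6% × 88% × 52% = 2.7456%.
Total: 1.6588% + 6.6352% + 2.7456% = 11.0396%.
Rounded: 11.04%.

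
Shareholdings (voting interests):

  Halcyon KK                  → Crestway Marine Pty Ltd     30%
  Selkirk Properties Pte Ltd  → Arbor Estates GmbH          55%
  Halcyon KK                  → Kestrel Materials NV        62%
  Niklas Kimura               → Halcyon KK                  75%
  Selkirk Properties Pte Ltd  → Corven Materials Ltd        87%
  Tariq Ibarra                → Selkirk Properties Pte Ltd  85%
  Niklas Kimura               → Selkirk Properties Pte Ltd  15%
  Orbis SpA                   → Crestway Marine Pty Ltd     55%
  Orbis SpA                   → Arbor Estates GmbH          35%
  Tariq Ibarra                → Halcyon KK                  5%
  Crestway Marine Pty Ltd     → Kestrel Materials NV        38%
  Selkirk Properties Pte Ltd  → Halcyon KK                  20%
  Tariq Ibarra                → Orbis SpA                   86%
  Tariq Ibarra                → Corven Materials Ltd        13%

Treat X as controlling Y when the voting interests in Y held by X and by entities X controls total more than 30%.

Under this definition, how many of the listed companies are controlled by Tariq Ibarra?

6

Tariq holds 85% of Selkirk, so Tariq controls Selkirk.
Tariq holds 86% of Orbis, so Tariq controls Orbis.
Selkirk and Tariq together hold 87% + 13% = 100% of Corven, so Tariq controls Corven.
Selkirk and Orbis together hold 55% + 35% = 90% of Arbor, so Tariq controls Arbor.
Orbis holds 55% of Crestway, so Tariq controls Crestway.
Crestway holds 38% of Kestrel, so Tariq controls Kestrel.
No other company's threshold is met.
Tariq controls 6 companies.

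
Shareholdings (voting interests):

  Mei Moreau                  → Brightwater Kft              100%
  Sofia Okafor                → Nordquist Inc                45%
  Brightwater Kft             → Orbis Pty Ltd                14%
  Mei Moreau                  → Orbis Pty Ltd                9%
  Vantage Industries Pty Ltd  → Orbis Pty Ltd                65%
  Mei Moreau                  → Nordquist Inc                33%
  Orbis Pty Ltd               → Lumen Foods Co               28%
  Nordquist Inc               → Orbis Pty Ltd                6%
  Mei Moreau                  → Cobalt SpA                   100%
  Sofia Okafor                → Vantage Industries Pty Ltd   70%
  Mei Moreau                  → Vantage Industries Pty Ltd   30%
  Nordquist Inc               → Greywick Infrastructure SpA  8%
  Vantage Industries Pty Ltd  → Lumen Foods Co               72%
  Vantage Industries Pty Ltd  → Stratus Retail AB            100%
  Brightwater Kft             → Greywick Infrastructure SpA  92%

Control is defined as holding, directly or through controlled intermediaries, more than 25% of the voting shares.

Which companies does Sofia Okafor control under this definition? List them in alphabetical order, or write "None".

Sofia holds 45% of Nordquist, so Sofia controls Nordquist.
Sofia holds 70% of Vantage, so Sofia controls Vantage.
Vantage holds 100% of Stratus, so Sofia controls Stratus.
Vantage and Nordquist together hold 65% + 6% = 71% of Orbis, so Sofia controls Orbis.
Vantage and Orbis together hold 72% + 28% = 100% of Lumen, so Sofia controls Lumen.
No other company's threshold is met.

Lumen Foods Co, Nordquist Inc, Orbis Pty Ltd, Stratus Retail AB, Vantage Industries Pty Ltd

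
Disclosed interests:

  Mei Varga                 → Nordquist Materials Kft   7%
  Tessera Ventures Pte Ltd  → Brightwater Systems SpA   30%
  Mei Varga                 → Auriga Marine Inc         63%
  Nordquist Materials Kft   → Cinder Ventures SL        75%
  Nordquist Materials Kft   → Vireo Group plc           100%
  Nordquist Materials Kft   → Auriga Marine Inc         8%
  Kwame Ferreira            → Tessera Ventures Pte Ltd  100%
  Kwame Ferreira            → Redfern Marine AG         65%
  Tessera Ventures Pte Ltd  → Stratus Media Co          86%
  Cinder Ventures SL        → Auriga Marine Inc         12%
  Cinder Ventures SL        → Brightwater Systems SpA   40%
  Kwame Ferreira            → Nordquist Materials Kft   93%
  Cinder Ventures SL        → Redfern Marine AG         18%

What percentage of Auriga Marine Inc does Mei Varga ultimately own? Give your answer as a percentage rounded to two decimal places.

64.19%

Mei reaches Auriga along 3 paths.
Direct stake: 63% = 63%.
Via Nordquist: 7% × 8% = 0.56%.
Via Nordquist → Cinder: 7% × 75% × 12% = 0.63%.
Total: 63% + 0.56% + 0.63% = 64.19%.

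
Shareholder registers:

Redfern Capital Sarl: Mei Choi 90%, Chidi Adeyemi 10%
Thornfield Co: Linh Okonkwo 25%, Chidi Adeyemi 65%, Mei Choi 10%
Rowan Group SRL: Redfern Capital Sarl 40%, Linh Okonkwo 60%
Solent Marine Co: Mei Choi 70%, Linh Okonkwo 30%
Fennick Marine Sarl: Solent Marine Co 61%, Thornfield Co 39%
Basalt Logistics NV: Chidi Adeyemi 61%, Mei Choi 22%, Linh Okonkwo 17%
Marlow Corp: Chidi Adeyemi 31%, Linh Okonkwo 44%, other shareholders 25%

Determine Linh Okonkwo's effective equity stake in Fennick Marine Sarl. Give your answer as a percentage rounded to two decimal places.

28.05%

Linh reaches Fennick along 2 paths.
Via Solent: 30% × 61% = 18.3%.
Via Thornfield: 25% × 39% = 9.75%.
Total: 18.3% + 9.75% = 28.05%.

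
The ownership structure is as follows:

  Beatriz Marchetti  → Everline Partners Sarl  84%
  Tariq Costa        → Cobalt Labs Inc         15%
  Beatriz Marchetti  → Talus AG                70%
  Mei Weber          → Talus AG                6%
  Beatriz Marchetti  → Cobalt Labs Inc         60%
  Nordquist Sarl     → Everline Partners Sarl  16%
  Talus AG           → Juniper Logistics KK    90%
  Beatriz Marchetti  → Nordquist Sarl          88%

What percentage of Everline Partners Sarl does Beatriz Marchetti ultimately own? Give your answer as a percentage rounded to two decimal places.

98.08%

Beatriz reaches Everline along 2 paths.
Via Nordquist: 88% × 16% = 14.08%.
Direct stake: 84% = 84%.
Total: 14.08% + 84% = 98.08%.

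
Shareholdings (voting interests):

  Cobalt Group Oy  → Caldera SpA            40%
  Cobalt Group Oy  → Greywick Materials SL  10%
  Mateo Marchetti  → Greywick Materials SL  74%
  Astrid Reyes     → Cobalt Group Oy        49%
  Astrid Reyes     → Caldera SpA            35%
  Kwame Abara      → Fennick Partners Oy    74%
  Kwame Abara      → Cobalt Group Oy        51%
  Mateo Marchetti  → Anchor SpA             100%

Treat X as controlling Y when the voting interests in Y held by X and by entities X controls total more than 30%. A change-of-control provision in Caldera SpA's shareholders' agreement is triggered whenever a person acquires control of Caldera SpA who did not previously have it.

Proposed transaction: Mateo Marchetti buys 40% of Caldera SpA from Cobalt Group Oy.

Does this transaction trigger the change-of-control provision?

The purchase adds only to Mateo's holdings (Cobalt's stake shrinks), so Mateo is the only person who could newly come to control Caldera.
Mateo holds 74% of Greywick, so Mateo controls Greywick.
Mateo holds 100% of Anchor, so Mateo controls Anchor.
Neither Mateo nor any entity Mateo controls holds any voting interest in Caldera.
So before the transaction, Mateo does not control Caldera.
After the purchase, Mateo holds 40% of Caldera directly, and Cobalt's stake falls to 0%.
Mateo holds 40% of Caldera, so Mateo controls Caldera.
Mateo did not control Caldera before and does after, so the clause is triggered.

Yes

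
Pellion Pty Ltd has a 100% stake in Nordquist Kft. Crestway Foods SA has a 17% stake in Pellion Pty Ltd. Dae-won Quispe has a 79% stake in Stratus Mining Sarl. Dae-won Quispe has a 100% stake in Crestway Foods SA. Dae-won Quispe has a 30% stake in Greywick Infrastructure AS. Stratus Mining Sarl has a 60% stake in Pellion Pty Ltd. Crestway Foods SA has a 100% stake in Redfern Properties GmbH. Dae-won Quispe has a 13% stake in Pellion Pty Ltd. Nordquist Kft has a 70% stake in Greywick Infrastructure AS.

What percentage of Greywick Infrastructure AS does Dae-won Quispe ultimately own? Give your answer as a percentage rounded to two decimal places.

84.18%

Dae-won reaches Greywick along 4 paths.
Via Pellion → Nordquist: 13% × 100% × 70% = 9.1%.
Via Stratus → Pellion → Nordquist: 79% × 60% × 100% × 70% = 33.18%.
Via Crestway → Pellion → Nordquist: 100% × 17% × 100% × 70% = 11.9%.
Direct stake: 30% = 30%.
Total: 9.1% + 33.18% + 11.9% + 30% = 84.18%.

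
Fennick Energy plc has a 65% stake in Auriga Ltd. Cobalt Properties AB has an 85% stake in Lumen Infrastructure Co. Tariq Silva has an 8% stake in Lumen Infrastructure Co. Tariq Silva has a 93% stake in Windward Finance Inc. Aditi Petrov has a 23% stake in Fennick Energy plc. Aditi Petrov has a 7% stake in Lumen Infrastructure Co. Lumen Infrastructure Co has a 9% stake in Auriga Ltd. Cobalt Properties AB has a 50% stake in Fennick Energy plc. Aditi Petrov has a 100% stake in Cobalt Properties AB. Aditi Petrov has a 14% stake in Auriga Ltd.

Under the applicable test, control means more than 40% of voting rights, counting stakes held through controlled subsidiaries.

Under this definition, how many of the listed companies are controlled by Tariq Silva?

Tariq holds 93% of Windward, so Tariq controls Windward.
No other company's threshold is met.
Tariq controls 1 company.

1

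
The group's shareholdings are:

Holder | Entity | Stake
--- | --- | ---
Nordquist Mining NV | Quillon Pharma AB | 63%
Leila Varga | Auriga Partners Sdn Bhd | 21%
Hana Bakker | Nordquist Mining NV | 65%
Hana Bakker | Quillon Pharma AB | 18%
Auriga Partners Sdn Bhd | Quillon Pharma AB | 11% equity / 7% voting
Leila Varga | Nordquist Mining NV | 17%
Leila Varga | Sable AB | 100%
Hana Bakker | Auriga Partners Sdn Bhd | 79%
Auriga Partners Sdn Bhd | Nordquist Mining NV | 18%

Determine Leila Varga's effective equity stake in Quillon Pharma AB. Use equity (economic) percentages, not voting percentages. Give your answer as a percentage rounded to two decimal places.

15.40%

Leila reaches Quillon along 3 paths.
Via Auriga → Nordquist: 21% × 18% × 63% = 2.3814%.
Via Nordquist: 17% × 63% = 10.71%.
Via Auriga: 21% × 11% = 2.31%.
Total: 2.3814% + 10.71% + 2.31% = 15.4014%.
Rounded: 15.40%.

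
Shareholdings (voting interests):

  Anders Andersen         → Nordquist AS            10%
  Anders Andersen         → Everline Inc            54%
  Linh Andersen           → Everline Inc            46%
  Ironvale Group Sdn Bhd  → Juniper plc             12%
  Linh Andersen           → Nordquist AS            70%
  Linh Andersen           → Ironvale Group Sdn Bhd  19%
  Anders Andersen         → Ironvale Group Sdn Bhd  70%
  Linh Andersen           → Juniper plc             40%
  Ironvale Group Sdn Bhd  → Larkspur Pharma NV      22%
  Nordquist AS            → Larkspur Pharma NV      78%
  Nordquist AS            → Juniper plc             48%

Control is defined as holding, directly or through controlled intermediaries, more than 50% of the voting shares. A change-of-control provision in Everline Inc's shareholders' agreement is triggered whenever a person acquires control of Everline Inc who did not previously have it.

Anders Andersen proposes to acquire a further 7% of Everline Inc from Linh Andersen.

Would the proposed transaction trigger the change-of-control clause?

No

The purchase adds only to Anders's holdings (Linh's stake shrinks), so Anders is the only person who could newly come to control Everline.
Anders holds 54% of Everline, so Anders controls Everline.
So Anders already controls Everline before the transaction.
After the purchase, Anders's direct stake in Everline rises to 54% + 7% = 61%, and Linh's stake falls to 39%.
Anders controlled Everline already, so this is not a new person acquiring control; every other person's position is unchanged or reduced.
No new person acquires control, so the clause is not triggered.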